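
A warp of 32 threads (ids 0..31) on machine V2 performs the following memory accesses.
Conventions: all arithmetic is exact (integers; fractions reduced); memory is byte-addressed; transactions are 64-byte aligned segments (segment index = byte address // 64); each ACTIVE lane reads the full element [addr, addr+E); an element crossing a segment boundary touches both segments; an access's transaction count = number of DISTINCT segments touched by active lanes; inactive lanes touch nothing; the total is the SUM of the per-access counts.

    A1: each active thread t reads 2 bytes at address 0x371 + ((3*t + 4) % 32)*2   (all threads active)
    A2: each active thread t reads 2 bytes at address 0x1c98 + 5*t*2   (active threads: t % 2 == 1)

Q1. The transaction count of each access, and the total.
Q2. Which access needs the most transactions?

A1: 2 transactions
A2: 6 transactions

Answer: 2,6; total 8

Answer: A2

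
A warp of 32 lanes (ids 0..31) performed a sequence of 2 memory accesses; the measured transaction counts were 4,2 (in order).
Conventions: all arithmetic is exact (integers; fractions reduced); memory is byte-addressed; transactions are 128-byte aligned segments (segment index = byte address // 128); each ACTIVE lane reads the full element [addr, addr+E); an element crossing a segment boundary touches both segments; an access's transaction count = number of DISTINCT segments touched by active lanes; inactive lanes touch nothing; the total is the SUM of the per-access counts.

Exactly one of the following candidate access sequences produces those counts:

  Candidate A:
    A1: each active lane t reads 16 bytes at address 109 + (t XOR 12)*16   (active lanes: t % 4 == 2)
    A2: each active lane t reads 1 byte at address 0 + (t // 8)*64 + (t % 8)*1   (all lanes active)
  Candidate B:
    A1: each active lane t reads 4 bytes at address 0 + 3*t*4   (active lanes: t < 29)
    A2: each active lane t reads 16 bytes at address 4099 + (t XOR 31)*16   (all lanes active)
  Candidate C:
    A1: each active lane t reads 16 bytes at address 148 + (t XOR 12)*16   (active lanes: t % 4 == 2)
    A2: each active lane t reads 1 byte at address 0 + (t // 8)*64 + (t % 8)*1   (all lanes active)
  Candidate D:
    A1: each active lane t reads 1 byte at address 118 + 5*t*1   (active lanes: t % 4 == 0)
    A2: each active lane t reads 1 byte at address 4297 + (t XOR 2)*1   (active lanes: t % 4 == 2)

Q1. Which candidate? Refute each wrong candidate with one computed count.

B: A1 gives 3 transactions, not 4
C: A1 gives 5 transactions, not 4
D: A1 gives 3 transactions, not 4
A: all counts match (4,2)

Answer: A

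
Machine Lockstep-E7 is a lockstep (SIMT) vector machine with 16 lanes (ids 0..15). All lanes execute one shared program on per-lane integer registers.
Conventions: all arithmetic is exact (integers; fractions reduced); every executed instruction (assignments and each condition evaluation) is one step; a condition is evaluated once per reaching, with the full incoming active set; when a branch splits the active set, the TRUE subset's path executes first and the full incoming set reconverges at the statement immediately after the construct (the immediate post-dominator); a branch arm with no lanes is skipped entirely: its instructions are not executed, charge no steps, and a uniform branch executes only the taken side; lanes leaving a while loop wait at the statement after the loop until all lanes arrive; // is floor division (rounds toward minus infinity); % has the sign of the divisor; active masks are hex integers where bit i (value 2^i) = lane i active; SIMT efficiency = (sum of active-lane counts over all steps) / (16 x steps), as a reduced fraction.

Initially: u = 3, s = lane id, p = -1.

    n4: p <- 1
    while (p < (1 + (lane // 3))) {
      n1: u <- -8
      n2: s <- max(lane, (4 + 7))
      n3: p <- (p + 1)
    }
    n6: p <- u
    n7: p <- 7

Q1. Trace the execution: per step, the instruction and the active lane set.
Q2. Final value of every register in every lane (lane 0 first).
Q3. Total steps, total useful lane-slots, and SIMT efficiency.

step 0: p <- 1                       0xffff
step 1: eval (p < (1 + (lane // 3))) 0xffff
step 2: u <- -8                      0xfff8
step 3: s <- max(lane, (4 + 7))      0xfff8
step 4: p <- (p + 1)                 0xfff8
step 5: eval (p < (1 + (lane // 3))) 0xfff8
step 6: u <- -8                      0xffc0
step 7: s <- max(lane, (4 + 7))      0xffc0
step 8: p <- (p + 1)                 0xffc0
step 9: eval (p < (1 + (lane // 3))) 0xffc0
step 10: u <- -8                      0xfe00
step 11: s <- max(lane, (4 + 7))      0xfe00
step 12: p <- (p + 1)                 0xfe00
step 13: eval (p < (1 + (lane // 3))) 0xfe00
step 14: u <- -8                      0xf000
step 15: s <- max(lane, (4 + 7))      0xf000
step 16: p <- (p + 1)                 0xf000
step 17: eval (p < (1 + (lane // 3))) 0xf000
step 18: u <- -8                      0x8000
step 19: s <- max(lane, (4 + 7))      0x8000
step 20: p <- (p + 1)                 0x8000
step 21: eval (p < (1 + (lane // 3))) 0x8000
step 22: p <- u                       0xffff
step 23: p <- 7                       0xffff

Answer: 24 steps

u: 3,3,3,-8,-8,-8,-8,-8,-8,-8,-8,-8,-8,-8,-8,-8
s: 0,1,2,11,11,11,11,11,11,11,11,11,12,13,14,15
p: 7,7,7,7,7,7,7,7,7,7,7,7,7,7,7,7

steps = 24; useful = 204; efficiency = 204/384 = 17/32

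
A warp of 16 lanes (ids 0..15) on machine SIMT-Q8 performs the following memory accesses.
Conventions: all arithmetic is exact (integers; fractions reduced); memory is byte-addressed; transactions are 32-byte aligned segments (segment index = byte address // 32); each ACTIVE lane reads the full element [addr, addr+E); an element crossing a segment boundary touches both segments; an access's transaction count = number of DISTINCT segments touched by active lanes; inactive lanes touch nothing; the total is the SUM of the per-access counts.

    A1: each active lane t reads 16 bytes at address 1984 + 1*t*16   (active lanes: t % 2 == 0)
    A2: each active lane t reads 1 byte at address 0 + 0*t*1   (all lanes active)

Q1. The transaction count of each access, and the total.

A1: 8 transactions
A2: 1 transaction

Answer: 8,1; total 9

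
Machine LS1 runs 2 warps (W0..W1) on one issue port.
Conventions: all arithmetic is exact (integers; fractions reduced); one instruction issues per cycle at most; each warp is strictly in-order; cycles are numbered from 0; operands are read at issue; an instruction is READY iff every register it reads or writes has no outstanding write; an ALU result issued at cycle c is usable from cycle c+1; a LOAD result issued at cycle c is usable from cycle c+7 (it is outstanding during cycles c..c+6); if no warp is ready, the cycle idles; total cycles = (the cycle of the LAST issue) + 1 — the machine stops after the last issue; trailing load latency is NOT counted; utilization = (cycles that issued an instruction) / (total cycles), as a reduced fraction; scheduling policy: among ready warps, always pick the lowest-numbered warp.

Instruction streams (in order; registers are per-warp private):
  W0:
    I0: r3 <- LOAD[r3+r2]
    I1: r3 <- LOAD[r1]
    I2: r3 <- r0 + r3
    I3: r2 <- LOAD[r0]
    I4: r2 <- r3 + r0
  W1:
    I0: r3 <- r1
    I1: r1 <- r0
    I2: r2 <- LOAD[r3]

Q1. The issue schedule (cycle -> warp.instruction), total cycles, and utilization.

cycle 0: W0.I0
cycle 1: W1.I0
cycle 2: W1.I1
cycle 3: W1.I2
cycle 4: idle
cycle 5: idle
cycle 6: idle
cycle 7: W0.I1
cycle 8: idle
cycle 9: idle
cycle 10: idle
cycle 11: idle
cycle 12: idle
cycle 13: idle
cycle 14: W0.I2
cycle 15: W0.I3
cycle 16: idle
cycle 17: idle
cycle 18: idle
cycle 19: idle
cycle 20: idle
cycle 21: idle
cycle 22: W0.I4

Answer: 23 cycles, utilization 8/23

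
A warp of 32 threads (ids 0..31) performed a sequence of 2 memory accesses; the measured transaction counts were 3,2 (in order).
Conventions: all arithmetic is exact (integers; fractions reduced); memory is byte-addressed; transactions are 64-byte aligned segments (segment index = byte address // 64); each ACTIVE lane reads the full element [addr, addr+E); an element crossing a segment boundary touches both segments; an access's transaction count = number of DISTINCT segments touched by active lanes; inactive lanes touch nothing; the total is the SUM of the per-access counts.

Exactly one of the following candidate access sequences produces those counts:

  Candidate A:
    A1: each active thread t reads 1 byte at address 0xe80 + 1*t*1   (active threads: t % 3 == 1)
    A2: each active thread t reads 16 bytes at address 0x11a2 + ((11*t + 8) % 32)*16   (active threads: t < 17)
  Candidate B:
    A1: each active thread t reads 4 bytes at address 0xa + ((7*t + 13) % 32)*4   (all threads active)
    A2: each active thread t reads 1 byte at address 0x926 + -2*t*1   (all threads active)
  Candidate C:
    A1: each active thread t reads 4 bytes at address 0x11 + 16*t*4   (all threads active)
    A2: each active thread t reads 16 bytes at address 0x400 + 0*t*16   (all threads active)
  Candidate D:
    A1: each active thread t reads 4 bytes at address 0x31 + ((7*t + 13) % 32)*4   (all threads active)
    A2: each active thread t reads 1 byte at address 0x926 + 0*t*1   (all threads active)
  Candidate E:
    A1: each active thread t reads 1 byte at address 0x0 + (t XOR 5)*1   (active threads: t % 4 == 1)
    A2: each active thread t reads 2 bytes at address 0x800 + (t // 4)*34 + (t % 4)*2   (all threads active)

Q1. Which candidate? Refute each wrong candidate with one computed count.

A: A1 gives 1 transaction, not 3
C: A1 gives 32 transactions, not 3
D: A2 gives 1 transaction, not 2
E: A1 gives 1 transaction, not 3
B: all counts match (3,2)

Answer: B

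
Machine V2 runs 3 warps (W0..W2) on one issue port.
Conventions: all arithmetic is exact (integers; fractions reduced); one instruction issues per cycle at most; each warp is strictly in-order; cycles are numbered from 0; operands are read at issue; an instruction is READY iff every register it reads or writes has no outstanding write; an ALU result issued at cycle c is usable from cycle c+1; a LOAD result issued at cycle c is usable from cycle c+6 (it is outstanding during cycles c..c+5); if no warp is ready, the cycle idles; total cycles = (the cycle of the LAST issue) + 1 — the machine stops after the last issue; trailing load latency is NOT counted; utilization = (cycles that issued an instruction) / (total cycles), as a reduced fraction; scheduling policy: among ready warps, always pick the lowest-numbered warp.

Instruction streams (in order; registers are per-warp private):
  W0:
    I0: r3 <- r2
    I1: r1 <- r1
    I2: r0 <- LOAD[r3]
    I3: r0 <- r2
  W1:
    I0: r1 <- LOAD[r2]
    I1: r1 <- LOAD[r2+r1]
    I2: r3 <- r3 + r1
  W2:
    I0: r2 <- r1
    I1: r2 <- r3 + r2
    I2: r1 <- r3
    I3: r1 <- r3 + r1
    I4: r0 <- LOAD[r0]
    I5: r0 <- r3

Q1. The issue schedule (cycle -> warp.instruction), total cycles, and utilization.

cycle 0: W0.I0
cycle 1: W0.I1
cycle 2: W0.I2
cycle 3: W1.I0
cycle 4: W2.I0
cycle 5: W2.I1
cycle 6: W2.I2
cycle 7: W2.I3
cycle 8: W0.I3
cycle 9: W1.I1
cycle 10: W2.I4
cycle 11: idle
cycle 12: idle
cycle 13: idle
cycle 14: idle
cycle 15: W1.I2
cycle 16: W2.I5

Answer: 17 cycles, utilization 13/17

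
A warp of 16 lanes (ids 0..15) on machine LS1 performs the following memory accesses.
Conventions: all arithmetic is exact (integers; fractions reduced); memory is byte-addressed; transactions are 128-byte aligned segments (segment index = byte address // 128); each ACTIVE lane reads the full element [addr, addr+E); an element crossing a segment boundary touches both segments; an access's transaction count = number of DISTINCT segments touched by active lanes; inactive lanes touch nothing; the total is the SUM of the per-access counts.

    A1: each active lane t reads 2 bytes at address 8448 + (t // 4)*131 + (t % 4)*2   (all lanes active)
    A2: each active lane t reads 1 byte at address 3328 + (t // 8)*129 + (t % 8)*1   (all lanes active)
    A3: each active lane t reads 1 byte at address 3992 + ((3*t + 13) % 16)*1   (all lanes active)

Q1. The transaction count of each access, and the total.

A1: 4 transactions
A2: 2 transactions
A3: 1 transaction

Answer: 4,2,1; total 7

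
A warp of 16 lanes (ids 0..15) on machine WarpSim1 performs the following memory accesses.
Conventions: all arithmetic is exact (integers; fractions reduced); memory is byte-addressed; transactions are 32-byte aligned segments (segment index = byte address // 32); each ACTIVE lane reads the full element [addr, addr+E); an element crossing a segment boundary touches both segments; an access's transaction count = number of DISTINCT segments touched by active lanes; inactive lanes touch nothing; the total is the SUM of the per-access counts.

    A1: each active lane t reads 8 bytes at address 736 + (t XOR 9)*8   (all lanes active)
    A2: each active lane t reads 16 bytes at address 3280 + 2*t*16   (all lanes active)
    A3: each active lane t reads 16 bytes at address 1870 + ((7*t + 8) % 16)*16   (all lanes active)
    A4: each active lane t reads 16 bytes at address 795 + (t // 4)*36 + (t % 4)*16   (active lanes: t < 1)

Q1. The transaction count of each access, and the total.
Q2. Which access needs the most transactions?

A1: 4 transactions
A2: 16 transactions
A3: 9 transactions
A4: 2 transactions

Answer: 4,16,9,2; total 31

Answer: A2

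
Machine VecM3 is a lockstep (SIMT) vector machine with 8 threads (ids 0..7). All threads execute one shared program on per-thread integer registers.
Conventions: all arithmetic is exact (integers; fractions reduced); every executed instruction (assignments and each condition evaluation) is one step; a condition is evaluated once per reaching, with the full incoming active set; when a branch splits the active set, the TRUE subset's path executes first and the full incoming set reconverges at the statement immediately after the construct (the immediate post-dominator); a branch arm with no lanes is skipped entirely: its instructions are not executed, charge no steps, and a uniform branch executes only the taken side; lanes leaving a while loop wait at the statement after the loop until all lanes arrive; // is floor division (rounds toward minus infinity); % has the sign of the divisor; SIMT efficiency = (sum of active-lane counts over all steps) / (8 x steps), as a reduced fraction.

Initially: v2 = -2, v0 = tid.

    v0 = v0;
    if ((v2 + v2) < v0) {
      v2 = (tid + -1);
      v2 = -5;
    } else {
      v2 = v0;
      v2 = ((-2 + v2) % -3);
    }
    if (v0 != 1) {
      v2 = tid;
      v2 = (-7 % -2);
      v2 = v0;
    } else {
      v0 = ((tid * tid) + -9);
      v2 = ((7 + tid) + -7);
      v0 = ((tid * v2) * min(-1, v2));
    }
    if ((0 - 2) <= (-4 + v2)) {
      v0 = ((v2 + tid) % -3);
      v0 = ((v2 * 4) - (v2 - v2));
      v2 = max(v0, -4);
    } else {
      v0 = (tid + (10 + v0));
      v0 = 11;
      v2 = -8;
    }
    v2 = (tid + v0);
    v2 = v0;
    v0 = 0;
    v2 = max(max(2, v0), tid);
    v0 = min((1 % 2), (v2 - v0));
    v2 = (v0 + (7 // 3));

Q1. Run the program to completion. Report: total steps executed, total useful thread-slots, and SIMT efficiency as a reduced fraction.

Answer: 24 steps, 144 useful, 3/4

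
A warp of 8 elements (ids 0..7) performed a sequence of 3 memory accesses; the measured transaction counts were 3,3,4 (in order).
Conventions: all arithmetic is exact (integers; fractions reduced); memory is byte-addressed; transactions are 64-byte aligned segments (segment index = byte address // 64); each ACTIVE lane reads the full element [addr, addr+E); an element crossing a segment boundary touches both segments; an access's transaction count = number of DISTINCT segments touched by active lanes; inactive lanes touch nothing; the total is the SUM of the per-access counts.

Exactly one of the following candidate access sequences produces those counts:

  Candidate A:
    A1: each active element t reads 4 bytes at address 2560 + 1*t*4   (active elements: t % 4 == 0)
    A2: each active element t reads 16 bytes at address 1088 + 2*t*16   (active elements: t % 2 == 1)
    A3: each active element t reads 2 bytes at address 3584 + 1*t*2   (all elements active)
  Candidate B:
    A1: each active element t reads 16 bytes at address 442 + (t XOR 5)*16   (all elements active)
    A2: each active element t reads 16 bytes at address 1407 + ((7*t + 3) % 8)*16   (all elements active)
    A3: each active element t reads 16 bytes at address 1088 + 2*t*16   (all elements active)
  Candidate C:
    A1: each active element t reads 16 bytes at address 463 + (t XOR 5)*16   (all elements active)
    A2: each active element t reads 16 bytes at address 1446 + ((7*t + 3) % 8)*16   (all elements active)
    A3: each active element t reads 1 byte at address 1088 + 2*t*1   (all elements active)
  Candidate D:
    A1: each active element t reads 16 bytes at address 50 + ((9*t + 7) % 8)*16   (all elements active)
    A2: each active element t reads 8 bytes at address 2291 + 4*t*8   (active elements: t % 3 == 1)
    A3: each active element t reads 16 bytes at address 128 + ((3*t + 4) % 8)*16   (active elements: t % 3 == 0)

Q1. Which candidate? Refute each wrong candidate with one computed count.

A: A1 gives 1 transaction, not 3
C: A3 gives 1 transaction, not 4
D: A3 gives 1 transaction, not 4
B: all counts match (3,3,4)

Answer: B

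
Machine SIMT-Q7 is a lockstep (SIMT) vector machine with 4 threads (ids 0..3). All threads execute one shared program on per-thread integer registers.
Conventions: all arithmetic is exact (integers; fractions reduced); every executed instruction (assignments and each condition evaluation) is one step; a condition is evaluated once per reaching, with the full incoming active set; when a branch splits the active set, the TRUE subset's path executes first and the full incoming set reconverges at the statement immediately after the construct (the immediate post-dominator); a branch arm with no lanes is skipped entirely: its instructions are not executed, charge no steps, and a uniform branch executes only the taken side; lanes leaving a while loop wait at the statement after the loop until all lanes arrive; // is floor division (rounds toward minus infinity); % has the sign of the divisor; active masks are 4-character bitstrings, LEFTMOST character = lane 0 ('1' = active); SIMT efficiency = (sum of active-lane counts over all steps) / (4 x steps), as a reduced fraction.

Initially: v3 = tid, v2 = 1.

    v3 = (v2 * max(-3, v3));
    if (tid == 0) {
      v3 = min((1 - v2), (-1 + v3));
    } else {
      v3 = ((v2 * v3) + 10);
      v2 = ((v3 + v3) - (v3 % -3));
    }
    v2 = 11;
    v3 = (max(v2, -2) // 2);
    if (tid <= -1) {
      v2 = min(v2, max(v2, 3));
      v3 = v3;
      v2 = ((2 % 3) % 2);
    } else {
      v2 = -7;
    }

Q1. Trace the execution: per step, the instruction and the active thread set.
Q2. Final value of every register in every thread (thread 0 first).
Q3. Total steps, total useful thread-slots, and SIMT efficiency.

step 0: v3 <- (v2 * max(-3, v3))     1111
step 1: eval (tid == 0)              1111
step 2: v3 <- min((1 - v2), (-1 + v3)) 1000
step 3: v3 <- ((v2 * v3) + 10)       0111
step 4: v2 <- ((v3 + v3) - (v3 % -3)) 0111
step 5: v2 <- 11                     1111
step 6: v3 <- (max(v2, -2) // 2)     1111
step 7: eval (tid <= -1)             1111
step 8: v2 <- -7                     1111

Answer: 9 steps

v3: 5,5,5,5
v2: -7,-7,-7,-7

steps = 9; useful = 31; efficiency = 31/36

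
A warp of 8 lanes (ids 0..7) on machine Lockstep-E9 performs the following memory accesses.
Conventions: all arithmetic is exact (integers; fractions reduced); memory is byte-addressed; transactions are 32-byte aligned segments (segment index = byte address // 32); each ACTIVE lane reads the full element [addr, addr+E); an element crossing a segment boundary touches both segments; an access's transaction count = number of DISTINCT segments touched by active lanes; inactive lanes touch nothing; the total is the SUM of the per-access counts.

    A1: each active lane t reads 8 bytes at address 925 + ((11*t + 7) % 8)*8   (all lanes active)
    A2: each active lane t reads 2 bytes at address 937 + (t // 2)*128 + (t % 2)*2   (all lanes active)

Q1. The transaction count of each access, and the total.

A1: 3 transactions
A2: 4 transactions

Answer: 3,4; total 7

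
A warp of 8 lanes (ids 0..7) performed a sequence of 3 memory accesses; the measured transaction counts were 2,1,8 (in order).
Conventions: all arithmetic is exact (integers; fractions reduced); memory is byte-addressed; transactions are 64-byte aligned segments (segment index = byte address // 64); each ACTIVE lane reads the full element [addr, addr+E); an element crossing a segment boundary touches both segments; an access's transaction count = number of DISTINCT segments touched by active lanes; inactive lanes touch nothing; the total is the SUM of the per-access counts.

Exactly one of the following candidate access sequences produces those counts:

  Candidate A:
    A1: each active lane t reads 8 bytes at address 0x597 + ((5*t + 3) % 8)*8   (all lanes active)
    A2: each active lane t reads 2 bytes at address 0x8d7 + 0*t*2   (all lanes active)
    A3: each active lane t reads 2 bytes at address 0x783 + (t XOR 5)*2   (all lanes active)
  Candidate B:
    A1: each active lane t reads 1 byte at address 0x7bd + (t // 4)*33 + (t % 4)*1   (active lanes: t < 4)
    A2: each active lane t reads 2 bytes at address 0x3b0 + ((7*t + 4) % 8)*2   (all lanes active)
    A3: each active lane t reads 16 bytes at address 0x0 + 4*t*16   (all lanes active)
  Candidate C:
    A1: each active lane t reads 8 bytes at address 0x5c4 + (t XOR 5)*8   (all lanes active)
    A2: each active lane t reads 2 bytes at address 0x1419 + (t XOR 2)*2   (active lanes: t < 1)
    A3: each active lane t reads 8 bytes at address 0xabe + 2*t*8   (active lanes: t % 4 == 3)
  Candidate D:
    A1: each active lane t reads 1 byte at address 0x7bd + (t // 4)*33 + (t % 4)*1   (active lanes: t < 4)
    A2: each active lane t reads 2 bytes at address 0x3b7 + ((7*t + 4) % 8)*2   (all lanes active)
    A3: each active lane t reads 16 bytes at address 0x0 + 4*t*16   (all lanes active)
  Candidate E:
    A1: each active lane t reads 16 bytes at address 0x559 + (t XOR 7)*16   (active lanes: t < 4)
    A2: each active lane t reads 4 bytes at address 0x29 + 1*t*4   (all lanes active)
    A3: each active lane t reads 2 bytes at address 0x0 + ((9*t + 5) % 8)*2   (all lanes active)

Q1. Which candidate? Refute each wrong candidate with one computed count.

A: A3 gives 1 transaction, not 8
C: A3 gives 2 transactions, not 8
D: A2 gives 2 transactions, not 1
E: A2 gives 2 transactions, not 1
B: all counts match (2,1,8)

Answer: B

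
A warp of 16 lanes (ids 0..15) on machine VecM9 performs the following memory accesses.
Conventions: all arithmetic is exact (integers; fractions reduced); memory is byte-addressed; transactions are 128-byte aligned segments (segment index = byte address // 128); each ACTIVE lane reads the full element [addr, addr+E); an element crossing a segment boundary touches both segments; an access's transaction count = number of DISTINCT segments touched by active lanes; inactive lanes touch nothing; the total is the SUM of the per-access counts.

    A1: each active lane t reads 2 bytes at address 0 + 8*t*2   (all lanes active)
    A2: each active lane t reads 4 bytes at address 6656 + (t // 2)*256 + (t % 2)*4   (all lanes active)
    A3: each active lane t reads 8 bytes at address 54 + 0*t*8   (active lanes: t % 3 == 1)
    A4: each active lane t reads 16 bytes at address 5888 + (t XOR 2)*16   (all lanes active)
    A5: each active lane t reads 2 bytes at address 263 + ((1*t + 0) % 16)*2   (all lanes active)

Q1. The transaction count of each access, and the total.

A1: 2 transactions
A2: 8 transactions
A3: 1 transaction
A4: 2 transactions
A5: 1 transaction

Answer: 2,8,1,2,1; total 14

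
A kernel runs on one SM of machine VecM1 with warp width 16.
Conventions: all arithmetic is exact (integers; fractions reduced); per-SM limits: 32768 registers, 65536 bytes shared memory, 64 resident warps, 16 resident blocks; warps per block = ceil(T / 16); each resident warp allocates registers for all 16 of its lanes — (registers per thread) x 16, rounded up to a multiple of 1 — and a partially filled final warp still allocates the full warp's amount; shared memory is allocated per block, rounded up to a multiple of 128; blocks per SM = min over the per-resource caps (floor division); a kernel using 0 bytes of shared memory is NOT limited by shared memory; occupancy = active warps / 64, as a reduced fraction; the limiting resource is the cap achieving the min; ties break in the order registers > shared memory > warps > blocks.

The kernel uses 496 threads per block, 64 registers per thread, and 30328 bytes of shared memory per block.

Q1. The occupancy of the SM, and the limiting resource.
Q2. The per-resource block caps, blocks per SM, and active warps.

Answer: occupancy 31/64, limited by registers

registers: 1 block
shared memory: 2 blocks
warps: 2 blocks
blocks: 16 blocks

Answer: 1 block, 31 active warps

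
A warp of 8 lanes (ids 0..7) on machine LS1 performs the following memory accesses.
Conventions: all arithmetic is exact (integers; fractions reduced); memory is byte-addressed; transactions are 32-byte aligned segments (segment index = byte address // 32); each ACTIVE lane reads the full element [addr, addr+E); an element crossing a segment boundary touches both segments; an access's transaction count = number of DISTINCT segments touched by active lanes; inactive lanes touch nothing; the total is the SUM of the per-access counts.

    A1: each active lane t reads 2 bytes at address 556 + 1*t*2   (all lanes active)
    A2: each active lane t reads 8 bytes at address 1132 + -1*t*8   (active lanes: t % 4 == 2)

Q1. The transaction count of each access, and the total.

A1: 1 transaction
A2: 3 transactions

Answer: 1,3; total 4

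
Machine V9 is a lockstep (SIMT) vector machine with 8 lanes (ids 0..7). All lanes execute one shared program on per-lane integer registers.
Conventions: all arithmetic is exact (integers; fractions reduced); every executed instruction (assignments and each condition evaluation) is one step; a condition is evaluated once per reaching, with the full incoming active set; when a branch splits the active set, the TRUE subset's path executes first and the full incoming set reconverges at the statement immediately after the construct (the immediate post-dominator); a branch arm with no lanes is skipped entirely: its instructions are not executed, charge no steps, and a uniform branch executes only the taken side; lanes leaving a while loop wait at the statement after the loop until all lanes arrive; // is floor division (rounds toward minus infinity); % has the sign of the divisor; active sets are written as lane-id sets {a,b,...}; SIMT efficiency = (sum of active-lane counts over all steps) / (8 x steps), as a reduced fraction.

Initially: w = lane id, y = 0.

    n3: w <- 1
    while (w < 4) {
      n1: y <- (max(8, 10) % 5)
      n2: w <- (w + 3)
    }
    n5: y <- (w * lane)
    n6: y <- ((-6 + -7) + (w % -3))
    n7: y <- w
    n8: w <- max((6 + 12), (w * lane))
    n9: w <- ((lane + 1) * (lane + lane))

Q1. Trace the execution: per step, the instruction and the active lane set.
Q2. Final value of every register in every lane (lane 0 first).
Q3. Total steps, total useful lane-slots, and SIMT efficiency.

step 0: w <- 1                       {0,1,2,3,4,5,6,7}
step 1: eval (w < 4)                 {0,1,2,3,4,5,6,7}
step 2: y <- (max(8, 10) % 5)        {0,1,2,3,4,5,6,7}
step 3: w <- (w + 3)                 {0,1,2,3,4,5,6,7}
step 4: eval (w < 4)                 {0,1,2,3,4,5,6,7}
step 5: y <- (w * lane)              {0,1,2,3,4,5,6,7}
step 6: y <- ((-6 + -7) + (w % -3))  {0,1,2,3,4,5,6,7}
step 7: y <- w                       {0,1,2,3,4,5,6,7}
step 8: w <- max((6 + 12), (w * lane)) {0,1,2,3,4,5,6,7}
step 9: w <- ((lane + 1) * (lane + lane)) {0,1,2,3,4,5,6,7}

Answer: 10 steps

w: 0,4,12,24,40,60,84,112
y: 4,4,4,4,4,4,4,4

steps = 10; useful = 80; efficiency = 80/80 = 1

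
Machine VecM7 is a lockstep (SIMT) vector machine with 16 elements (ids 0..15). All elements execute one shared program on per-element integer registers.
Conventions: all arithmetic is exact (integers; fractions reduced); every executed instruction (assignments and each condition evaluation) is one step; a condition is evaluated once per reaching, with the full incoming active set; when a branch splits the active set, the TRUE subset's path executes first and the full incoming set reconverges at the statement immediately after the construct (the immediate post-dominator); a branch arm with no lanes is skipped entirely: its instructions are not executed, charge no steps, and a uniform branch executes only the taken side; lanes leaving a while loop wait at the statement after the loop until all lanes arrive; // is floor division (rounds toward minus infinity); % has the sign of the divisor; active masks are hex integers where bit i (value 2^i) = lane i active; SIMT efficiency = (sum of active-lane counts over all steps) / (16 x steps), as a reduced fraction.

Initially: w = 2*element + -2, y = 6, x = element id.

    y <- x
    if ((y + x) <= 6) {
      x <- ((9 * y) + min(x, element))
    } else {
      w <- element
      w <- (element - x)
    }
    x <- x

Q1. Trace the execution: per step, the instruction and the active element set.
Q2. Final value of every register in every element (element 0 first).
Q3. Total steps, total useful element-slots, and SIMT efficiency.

step 0: y <- x                       0xffff
step 1: eval ((y + x) <= 6)          0xffff
step 2: x <- ((9 * y) + min(x, element)) 0x000f
step 3: w <- element                 0xfff0
step 4: w <- (element - x)           0xfff0
step 5: x <- x                       0xffff

Answer: 6 steps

w: -2,0,2,4,0,0,0,0,0,0,0,0,0,0,0,0
y: 0,1,2,3,4,5,6,7,8,9,10,11,12,13,14,15
x: 0,10,20,30,4,5,6,7,8,9,10,11,12,13,14,15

steps = 6; useful = 76; efficiency = 76/96 = 19/24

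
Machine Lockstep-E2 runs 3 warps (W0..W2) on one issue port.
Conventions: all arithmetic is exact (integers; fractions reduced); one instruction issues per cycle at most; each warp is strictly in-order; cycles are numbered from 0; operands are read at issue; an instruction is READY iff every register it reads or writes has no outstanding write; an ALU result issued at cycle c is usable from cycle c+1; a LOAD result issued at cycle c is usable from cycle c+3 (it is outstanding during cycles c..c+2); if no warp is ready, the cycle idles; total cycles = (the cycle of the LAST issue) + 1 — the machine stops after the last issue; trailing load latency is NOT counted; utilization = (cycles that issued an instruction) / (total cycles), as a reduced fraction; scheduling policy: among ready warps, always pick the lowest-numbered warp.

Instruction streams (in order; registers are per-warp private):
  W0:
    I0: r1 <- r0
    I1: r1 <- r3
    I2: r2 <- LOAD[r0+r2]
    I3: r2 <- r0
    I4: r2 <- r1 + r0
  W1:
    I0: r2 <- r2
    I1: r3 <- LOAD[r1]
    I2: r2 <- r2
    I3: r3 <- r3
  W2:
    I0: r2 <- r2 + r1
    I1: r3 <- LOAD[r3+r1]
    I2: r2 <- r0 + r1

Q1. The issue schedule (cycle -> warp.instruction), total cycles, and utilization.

cycle 0: W0.I0
cycle 1: W0.I1
cycle 2: W0.I2
cycle 3: W1.I0
cycle 4: W1.I1
cycle 5: W0.I3
cycle 6: W0.I4
cycle 7: W1.I2
cycle 8: W1.I3
cycle 9: W2.I0
cycle 10: W2.I1
cycle 11: W2.I2

Answer: 12 cycles, utilization 1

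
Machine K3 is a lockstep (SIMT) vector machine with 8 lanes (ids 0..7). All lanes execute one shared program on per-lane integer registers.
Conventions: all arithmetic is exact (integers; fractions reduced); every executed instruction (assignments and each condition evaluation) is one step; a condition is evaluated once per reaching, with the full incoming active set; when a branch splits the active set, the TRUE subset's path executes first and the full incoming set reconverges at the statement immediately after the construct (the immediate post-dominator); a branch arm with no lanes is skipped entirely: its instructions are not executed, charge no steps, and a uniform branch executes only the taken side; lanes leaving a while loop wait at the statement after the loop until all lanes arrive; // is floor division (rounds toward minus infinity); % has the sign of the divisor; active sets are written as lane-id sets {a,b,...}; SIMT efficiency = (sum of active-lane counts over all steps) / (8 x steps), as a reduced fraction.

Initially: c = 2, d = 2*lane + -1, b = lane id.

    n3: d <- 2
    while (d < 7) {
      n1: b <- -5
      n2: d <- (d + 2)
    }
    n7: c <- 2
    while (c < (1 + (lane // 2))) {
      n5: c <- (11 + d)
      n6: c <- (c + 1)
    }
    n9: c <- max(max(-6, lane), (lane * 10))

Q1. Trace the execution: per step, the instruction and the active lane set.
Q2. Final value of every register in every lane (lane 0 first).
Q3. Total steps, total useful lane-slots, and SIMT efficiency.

step 0: d <- 2                       {0,1,2,3,4,5,6,7}
step 1: eval (d < 7)                 {0,1,2,3,4,5,6,7}
step 2: b <- -5                      {0,1,2,3,4,5,6,7}
step 3: d <- (d + 2)                 {0,1,2,3,4,5,6,7}
step 4: eval (d < 7)                 {0,1,2,3,4,5,6,7}
step 5: b <- -5                      {0,1,2,3,4,5,6,7}
step 6: d <- (d + 2)                 {0,1,2,3,4,5,6,7}
step 7: eval (d < 7)                 {0,1,2,3,4,5,6,7}
step 8: b <- -5                      {0,1,2,3,4,5,6,7}
step 9: d <- (d + 2)                 {0,1,2,3,4,5,6,7}
step 10: eval (d < 7)                 {0,1,2,3,4,5,6,7}
step 11: c <- 2                       {0,1,2,3,4,5,6,7}
step 12: eval (c < (1 + (lane // 2))) {0,1,2,3,4,5,6,7}
step 13: c <- (11 + d)                {4,5,6,7}
step 14: c <- (c + 1)                 {4,5,6,7}
step 15: eval (c < (1 + (lane // 2))) {4,5,6,7}
step 16: c <- max(max(-6, lane), (lane * 10)) {0,1,2,3,4,5,6,7}

Answer: 17 steps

c: 0,10,20,30,40,50,60,70
d: 8,8,8,8,8,8,8,8
b: -5,-5,-5,-5,-5,-5,-5,-5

steps = 17; useful = 124; efficiency = 124/136 = 31/34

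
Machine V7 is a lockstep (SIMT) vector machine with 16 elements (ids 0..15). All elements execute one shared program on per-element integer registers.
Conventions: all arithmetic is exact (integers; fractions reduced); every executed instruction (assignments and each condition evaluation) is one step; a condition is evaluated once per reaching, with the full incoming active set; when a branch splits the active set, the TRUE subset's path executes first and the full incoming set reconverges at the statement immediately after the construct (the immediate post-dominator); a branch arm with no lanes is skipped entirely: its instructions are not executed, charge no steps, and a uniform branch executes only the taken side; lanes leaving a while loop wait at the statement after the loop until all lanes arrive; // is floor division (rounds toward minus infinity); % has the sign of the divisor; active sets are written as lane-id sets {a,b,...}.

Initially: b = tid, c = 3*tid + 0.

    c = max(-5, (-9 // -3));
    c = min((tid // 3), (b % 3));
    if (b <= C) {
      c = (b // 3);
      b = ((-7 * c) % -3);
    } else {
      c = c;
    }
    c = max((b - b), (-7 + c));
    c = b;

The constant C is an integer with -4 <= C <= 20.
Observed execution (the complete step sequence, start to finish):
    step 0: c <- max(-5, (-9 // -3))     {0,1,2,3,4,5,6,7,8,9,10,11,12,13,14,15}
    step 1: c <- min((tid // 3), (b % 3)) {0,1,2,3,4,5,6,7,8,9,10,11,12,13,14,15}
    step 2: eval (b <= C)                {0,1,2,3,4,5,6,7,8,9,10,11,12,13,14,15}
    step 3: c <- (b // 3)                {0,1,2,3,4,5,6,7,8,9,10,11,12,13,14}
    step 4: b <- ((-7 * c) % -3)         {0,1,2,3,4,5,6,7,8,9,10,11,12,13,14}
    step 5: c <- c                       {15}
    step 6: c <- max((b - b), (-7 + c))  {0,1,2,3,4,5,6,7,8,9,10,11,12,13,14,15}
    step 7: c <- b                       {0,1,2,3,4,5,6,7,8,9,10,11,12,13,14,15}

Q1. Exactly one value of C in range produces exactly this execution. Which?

Answer: C = 14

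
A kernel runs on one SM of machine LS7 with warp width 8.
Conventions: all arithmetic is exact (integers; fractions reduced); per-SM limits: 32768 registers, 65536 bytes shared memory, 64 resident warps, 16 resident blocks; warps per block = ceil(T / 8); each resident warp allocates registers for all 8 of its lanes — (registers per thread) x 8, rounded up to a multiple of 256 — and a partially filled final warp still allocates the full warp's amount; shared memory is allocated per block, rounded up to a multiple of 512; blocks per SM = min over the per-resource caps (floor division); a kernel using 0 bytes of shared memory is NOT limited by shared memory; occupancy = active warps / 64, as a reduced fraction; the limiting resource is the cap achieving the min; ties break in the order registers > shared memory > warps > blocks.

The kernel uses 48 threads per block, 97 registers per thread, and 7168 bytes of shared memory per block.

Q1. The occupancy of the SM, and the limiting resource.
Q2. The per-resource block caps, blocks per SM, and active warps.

Answer: occupancy 15/32, limited by registers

registers: 5 blocks
shared memory: 9 blocks
warps: 10 blocks
blocks: 16 blocks

Answer: 5 blocks, 30 active warps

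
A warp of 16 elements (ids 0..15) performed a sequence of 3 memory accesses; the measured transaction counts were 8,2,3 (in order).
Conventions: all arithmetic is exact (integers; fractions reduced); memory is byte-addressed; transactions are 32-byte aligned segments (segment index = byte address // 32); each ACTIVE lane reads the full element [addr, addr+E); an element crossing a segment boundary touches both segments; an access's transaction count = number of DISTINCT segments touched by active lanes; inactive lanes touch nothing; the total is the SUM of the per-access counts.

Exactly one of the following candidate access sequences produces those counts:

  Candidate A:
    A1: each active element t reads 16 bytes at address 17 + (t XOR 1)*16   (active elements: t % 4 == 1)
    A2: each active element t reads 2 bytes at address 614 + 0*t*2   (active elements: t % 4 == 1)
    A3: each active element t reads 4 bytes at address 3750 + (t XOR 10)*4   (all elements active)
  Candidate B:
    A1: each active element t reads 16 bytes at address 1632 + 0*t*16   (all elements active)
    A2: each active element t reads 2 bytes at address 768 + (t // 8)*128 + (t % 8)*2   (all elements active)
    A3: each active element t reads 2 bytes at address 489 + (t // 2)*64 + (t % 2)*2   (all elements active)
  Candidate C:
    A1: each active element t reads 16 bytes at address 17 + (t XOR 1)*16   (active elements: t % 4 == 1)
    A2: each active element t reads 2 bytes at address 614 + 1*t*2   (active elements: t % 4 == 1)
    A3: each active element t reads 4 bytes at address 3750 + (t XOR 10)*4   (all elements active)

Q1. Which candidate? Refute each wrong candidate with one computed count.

A: A2 gives 1 transaction, not 2
B: A1 gives 1 transaction, not 8
C: all counts match (8,2,3)

Answer: C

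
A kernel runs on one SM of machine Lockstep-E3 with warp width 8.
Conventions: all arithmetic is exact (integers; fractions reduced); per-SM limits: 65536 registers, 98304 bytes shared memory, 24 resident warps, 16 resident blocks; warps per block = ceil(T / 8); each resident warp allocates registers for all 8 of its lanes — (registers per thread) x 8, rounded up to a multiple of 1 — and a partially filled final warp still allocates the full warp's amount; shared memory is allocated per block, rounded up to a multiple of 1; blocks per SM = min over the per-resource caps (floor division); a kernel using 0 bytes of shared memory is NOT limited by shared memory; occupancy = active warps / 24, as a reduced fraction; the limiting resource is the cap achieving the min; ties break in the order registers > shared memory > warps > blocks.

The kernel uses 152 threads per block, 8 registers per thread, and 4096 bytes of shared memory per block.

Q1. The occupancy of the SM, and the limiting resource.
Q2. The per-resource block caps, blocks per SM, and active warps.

Answer: occupancy 19/24, limited by warps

registers: 53 blocks
shared memory: 24 blocks
warps: 1 block
blocks: 16 blocks

Answer: 1 block, 19 active warps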